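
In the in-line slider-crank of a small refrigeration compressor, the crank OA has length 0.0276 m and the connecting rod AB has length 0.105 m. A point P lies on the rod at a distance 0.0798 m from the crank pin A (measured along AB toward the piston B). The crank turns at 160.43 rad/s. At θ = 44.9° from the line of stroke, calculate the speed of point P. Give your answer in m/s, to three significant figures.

ω = 160.4 rad/s.  Crank-pin speed |V_A| = rω = 4.4279 m/s, perpendicular to OA.
Rod angle: sinφ = −(r/L) sinθ ⇒ φ = -10.693°; ω_rod = −rω cosθ/√(L²−r²sin²θ) = -30.399 rad/s.
V_P = V_A + ω_rod × AP, with AP = 0.0798 m along the rod.
Components: V_Px = −rω sinθ − a·ω_rod·sinφ = -3.5756 m/s;  V_Py = rω cosθ + a·ω_rod·cosφ = +0.75274 m/s.
|V_P| = √(V_Px² + V_Py²) = 3.654 m/s.

3.65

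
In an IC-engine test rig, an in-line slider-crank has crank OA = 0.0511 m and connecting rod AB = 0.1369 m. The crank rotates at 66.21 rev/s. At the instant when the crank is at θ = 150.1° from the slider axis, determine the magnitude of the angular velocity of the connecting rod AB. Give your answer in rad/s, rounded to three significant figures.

137

ω = 416 rad/s (converted from 66.21 rev/s).
The rod makes angle φ with the slider axis where L sinφ = r sinθ; differentiating, L cosφ·φ̇ = r ω cosθ.
L cosφ = √(L² − r² sin²θ) = 0.13451 m.
|ω_rod| = r ω |cosθ| / √(L² − r² sin²θ) = 0.0511·416·0.86690/0.13451 = 137.01 rad/s.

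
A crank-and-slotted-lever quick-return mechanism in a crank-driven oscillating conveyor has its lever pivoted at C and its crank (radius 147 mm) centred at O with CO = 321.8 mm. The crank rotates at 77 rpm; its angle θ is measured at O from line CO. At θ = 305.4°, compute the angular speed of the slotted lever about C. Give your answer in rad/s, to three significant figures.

ω = 8.063 rad/s (from 77 rpm).
Crank pin A relative to C: A = (d + r cosθ, r sinθ); lever angle φ = atan2(r sinθ, d + r cosθ).
Differentiating tanφ: φ̇ = rω(d cosθ + r)/(d² + r² + 2dr cosθ).
d² + r² + 2dr cosθ = |CA|² = 0.17997 m²;  d cosθ + r = +0.33341 m.
|ω_lever| = |0.147·8.063·+0.33341| / 0.17997 = 2.1959 rad/s.

2.20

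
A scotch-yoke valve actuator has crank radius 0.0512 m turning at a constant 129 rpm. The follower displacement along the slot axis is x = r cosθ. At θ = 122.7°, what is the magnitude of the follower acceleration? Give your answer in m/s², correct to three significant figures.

ω = 13.51 rad/s (from 129 rpm).
x = r cosθ ⇒ ẍ = −rω² cosθ (ω constant).
|a| = rω²|cosθ| = 0.0512·(13.51)²·|cos 122.7°| = 5.0477 m/s².

5.05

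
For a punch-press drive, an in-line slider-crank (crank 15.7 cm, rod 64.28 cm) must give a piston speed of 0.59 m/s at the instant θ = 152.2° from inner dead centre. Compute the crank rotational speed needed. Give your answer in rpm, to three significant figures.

98.3

For an in-line slider-crank, |v_piston| = rω|sinθ|·[1 + r cosθ/√(L² − r² sin²θ)].
With r = 0.157 m, L = 0.6428 m, θ = 152.2°: the bracketed kinematic factor |dx/dθ| = 0.057299 m.
ω = v/|dx/dθ| = 0.59/0.057299 = 10.297 rad/s.
N = 60ω/(2π) = 98.328 rpm.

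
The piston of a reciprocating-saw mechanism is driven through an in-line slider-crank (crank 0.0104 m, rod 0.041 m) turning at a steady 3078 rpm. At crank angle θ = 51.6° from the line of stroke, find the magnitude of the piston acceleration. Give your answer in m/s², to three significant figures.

ω = 2π·3078/60 = 322.3 rad/s
x(θ) = r cosθ + √(L² − r² sin²θ); with ω constant, a = ω²·d²x/dθ².
d²x/dθ² = −r cosθ − r²(cos2θ)/√u − r⁴ sin²2θ/(4u^{3/2}),  u = L² − r² sin²θ = 0.00161457 m².
Substituting r = 0.0104 m, L = 0.041 m, θ = 51.6°: d²x/dθ² = -0.005888 m.
a = ω²·d²x/dθ² = (322.3)²·(-0.005888) = -611.73 m/s²;  |a| = 611.73 m/s².

612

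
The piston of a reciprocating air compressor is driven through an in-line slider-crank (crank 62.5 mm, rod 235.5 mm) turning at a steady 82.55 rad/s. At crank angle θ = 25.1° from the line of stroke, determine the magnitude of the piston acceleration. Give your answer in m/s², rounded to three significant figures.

ω = 82.55 rad/s
x(θ) = r cosθ + √(L² − r² sin²θ); with ω constant, a = ω²·d²x/dθ².
d²x/dθ² = −r cosθ − r²(cos2θ)/√u − r⁴ sin²2θ/(4u^{3/2}),  u = L² − r² sin²θ = 0.0547573 m².
Substituting r = 0.0625 m, L = 0.2355 m, θ = 25.1°: d²x/dθ² = -0.067459 m.
a = ω²·d²x/dθ² = (82.55)²·(-0.067459) = -459.7 m/s²;  |a| = 459.7 m/s².

460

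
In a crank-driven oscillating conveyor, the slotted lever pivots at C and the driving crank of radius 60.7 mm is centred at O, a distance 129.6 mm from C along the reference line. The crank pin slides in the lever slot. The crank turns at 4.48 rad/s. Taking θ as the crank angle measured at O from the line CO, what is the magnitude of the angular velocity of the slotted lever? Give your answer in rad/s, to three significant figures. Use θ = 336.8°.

ω = 4.48 rad/s
Crank pin A relative to C: A = (d + r cosθ, r sinθ); lever angle φ = atan2(r sinθ, d + r cosθ).
Differentiating tanφ: φ̇ = rω(d cosθ + r)/(d² + r² + 2dr cosθ).
d² + r² + 2dr cosθ = |CA|² = 0.0349418 m²;  d cosθ + r = +0.17982 m.
|ω_lever| = |0.0607·4.48·+0.17982| / 0.0349418 = 1.3995 rad/s.

1.40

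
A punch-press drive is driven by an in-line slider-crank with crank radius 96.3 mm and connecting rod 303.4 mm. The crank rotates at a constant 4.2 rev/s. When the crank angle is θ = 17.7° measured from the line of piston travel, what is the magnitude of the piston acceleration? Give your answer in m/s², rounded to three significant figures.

81.5

ω = 2π·4.2 = 26.39 rad/s
x(θ) = r cosθ + √(L² − r² sin²θ); with ω constant, a = ω²·d²x/dθ².
d²x/dθ² = −r cosθ − r²(cos2θ)/√u − r⁴ sin²2θ/(4u^{3/2}),  u = L² − r² sin²θ = 0.0911943 m².
Substituting r = 0.0963 m, L = 0.3034 m, θ = 17.7°: d²x/dθ² = -0.11704 m.
a = ω²·d²x/dθ² = (26.39)²·(-0.11704) = -81.503 m/s²;  |a| = 81.503 m/s².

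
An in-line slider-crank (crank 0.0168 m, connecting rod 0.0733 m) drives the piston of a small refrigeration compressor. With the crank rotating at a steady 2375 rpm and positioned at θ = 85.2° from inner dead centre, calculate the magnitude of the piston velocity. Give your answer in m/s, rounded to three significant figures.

ω = 2π·2375/60 = 248.7 rad/s
For an in-line slider-crank, x = r cosθ + √(L² − r² sin²θ), so v = −rω sinθ·[1 + r cosθ/√(L² − r² sin²θ)].
With r = 0.0168 m, L = 0.0733 m, θ = 85.2°: √(L² − r² sin²θ) = 0.071363 m.
v = −0.0168·248.7·0.99649·[1 + 0.0168·0.08368/0.071363] = -4.2457 m/s.
|v| = 4.2457 m/s.

4.25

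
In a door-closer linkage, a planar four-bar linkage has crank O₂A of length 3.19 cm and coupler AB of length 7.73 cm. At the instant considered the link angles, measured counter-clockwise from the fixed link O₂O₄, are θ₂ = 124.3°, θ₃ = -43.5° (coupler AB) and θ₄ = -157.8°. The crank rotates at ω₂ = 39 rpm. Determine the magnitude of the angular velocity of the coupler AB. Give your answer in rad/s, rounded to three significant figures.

ω₂ = 4.084 rad/s (from 39 rpm).
Differentiating the loop-closure r₂e^{iθ₂}+r₃e^{iθ₃}=r₁+r₄e^{iθ₄} gives r₂ω₂e^{iθ₂}+r₃ω₃e^{iθ₃}=r₄ω₄e^{iθ₄}.
Eliminating the other unknown: ω₃ = r₂ω₂ sin(θ₄−θ₂) / [r₃ sin(θ₃−θ₄)].
Numerator sine = +0.97778; denominator sine = +0.91140.
Result = 0.0319·4.084·(+0.97778) / (0.0773·(+0.91140)) = +1.8082 rad/s; magnitude 1.8082 rad/s.

1.81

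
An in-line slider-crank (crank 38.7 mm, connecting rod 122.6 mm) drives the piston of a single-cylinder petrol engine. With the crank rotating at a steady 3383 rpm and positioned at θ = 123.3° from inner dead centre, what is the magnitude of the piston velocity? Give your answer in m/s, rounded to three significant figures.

9.40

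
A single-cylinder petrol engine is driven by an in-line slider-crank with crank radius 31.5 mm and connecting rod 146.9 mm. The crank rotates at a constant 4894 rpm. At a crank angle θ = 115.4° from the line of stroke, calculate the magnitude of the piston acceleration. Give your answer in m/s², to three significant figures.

ω = 2π·4894/60 = 512.5 rad/s
x(θ) = r cosθ + √(L² − r² sin²θ); with ω constant, a = ω²·d²x/dθ².
d²x/dθ² = −r cosθ − r²(cos2θ)/√u − r⁴ sin²2θ/(4u^{3/2}),  u = L² − r² sin²θ = 0.0207699 m².
Substituting r = 0.0315 m, L = 0.1469 m, θ = 115.4°: d²x/dθ² = +0.017814 m.
a = ω²·d²x/dθ² = (512.5)²·(+0.017814) = +4678.8 m/s²;  |a| = 4678.8 m/s².

4680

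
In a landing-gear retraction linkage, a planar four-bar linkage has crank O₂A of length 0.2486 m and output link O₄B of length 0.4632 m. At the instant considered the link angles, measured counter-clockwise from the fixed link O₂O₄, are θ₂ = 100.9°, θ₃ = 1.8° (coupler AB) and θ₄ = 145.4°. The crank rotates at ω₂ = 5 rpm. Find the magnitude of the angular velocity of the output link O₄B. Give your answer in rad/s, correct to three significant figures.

0.468

ω₂ = 0.5236 rad/s (from 5 rpm).
Differentiating the loop-closure r₂e^{iθ₂}+r₃e^{iθ₃}=r₁+r₄e^{iθ₄} gives r₂ω₂e^{iθ₂}+r₃ω₃e^{iθ₃}=r₄ω₄e^{iθ₄}.
Eliminating the other unknown: ω₄ = r₂ω₂ sin(θ₂−θ₃) / [r₄ sin(θ₄−θ₃)].
Numerator sine = +0.98741; denominator sine = +0.59342.
Result = 0.2486·0.5236·(+0.98741) / (0.4632·(+0.59342)) = +0.46759 rad/s; magnitude 0.46759 rad/s.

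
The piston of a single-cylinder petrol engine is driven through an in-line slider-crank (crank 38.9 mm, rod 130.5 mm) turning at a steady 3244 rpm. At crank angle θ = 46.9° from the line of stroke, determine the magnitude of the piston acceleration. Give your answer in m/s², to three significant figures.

ω = 2π·3244/60 = 339.7 rad/s
x(θ) = r cosθ + √(L² − r² sin²θ); with ω constant, a = ω²·d²x/dθ².
d²x/dθ² = −r cosθ − r²(cos2θ)/√u − r⁴ sin²2θ/(4u^{3/2}),  u = L² − r² sin²θ = 0.0162235 m².
Substituting r = 0.0389 m, L = 0.1305 m, θ = 46.9°: d²x/dθ² = -0.026068 m.
a = ω²·d²x/dθ² = (339.7)²·(-0.026068) = -3008.3 m/s²;  |a| = 3008.3 m/s².

3010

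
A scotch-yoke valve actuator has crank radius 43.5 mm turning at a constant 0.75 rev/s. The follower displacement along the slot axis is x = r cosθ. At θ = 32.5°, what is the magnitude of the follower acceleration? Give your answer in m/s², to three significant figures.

0.815

ω = 4.712 rad/s (from 0.75 rev/s).
x = r cosθ ⇒ ẍ = −rω² cosθ (ω constant).
|a| = rω²|cosθ| = 0.0435·(4.712)²·|cos 32.5°| = 0.81471 m/s².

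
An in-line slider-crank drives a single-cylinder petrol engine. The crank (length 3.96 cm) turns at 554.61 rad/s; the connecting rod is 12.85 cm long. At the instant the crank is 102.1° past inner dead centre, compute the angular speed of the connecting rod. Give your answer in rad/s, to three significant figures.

37.6

ω = 554.6 rad/s
The rod makes angle φ with the slider axis where L sinφ = r sinθ; differentiating, L cosφ·φ̇ = r ω cosθ.
L cosφ = √(L² − r² sin²θ) = 0.12253 m.
|ω_rod| = r ω |cosθ| / √(L² − r² sin²θ) = 0.0396·554.6·0.20962/0.12253 = 37.573 rad/s.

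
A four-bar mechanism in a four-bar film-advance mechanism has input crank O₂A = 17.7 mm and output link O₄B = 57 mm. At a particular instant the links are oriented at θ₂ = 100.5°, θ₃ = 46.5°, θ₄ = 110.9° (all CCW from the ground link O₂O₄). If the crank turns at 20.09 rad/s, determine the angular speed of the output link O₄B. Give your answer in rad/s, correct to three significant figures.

5.60

ω₂ = 20.09 rad/s
Differentiating the loop-closure r₂e^{iθ₂}+r₃e^{iθ₃}=r₁+r₄e^{iθ₄} gives r₂ω₂e^{iθ₂}+r₃ω₃e^{iθ₃}=r₄ω₄e^{iθ₄}.
Eliminating the other unknown: ω₄ = r₂ω₂ sin(θ₂−θ₃) / [r₄ sin(θ₄−θ₃)].
Numerator sine = +0.80902; denominator sine = +0.90183.
Result = 0.0177·20.09·(+0.80902) / (0.057·(+0.90183)) = +5.5964 rad/s; magnitude 5.5964 rad/s.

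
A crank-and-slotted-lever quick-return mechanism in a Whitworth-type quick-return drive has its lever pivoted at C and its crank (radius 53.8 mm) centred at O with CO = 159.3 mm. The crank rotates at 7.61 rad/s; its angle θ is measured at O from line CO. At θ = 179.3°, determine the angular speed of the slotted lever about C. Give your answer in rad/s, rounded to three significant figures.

3.88

ω = 7.61 rad/s
Crank pin A relative to C: A = (d + r cosθ, r sinθ); lever angle φ = atan2(r sinθ, d + r cosθ).
Differentiating tanφ: φ̇ = rω(d cosθ + r)/(d² + r² + 2dr cosθ).
d² + r² + 2dr cosθ = |CA|² = 0.0111315 m²;  d cosθ + r = -0.10549 m.
|ω_lever| = |0.0538·7.61·-0.10549| / 0.0111315 = 3.8799 rad/s.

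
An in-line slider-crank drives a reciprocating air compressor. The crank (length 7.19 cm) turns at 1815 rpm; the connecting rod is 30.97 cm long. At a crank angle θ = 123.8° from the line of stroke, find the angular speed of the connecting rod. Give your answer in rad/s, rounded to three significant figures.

25.0

ω = 190.1 rad/s (converted from 1815 rpm).
The rod makes angle φ with the slider axis where L sinφ = r sinθ; differentiating, L cosφ·φ̇ = r ω cosθ.
L cosφ = √(L² − r² sin²θ) = 0.30388 m.
|ω_rod| = r ω |cosθ| / √(L² − r² sin²θ) = 0.0719·190.1·0.55630/0.30388 = 25.017 rad/s.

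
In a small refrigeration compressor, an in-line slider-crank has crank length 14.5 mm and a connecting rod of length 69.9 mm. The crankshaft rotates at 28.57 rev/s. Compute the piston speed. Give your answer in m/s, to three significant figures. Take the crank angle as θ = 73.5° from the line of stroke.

ω = 2π·28.6 = 179.5 rad/s
For an in-line slider-crank, x = r cosθ + √(L² − r² sin²θ), so v = −rω sinθ·[1 + r cosθ/√(L² − r² sin²θ)].
With r = 0.0145 m, L = 0.0699 m, θ = 73.5°: √(L² − r² sin²θ) = 0.068503 m.
v = −0.0145·179.5·0.95882·[1 + 0.0145·0.28402/0.068503] = -2.6458 m/s.
|v| = 2.6458 m/s.

2.65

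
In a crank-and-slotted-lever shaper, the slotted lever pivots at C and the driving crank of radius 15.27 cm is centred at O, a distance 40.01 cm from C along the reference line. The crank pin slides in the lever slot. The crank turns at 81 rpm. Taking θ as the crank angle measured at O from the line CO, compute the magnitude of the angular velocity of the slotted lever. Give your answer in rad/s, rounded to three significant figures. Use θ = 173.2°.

ω = 8.482 rad/s (from 81 rpm).
Crank pin A relative to C: A = (d + r cosθ, r sinθ); lever angle φ = atan2(r sinθ, d + r cosθ).
Differentiating tanφ: φ̇ = rω(d cosθ + r)/(d² + r² + 2dr cosθ).
d² + r² + 2dr cosθ = |CA|² = 0.0620663 m²;  d cosθ + r = -0.24459 m.
|ω_lever| = |0.1527·8.482·-0.24459| / 0.0620663 = 5.1042 rad/s.

5.10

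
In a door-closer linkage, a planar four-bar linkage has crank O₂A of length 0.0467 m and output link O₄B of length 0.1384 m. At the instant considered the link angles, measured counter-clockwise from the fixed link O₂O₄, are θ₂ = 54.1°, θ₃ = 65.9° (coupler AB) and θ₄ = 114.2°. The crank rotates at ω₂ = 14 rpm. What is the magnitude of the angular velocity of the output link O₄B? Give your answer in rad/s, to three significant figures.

ω₂ = 1.466 rad/s (from 14 rpm).
Differentiating the loop-closure r₂e^{iθ₂}+r₃e^{iθ₃}=r₁+r₄e^{iθ₄} gives r₂ω₂e^{iθ₂}+r₃ω₃e^{iθ₃}=r₄ω₄e^{iθ₄}.
Eliminating the other unknown: ω₄ = r₂ω₂ sin(θ₂−θ₃) / [r₄ sin(θ₄−θ₃)].
Numerator sine = -0.20450; denominator sine = +0.74664.
Result = 0.0467·1.466·(-0.20450) / (0.1384·(+0.74664)) = -0.13549 rad/s; magnitude 0.13549 rad/s.

0.135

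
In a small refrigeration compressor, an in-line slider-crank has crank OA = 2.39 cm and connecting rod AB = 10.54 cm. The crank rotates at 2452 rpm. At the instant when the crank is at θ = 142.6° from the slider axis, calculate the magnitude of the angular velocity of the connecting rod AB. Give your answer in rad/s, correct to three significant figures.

ω = 256.8 rad/s (converted from 2452 rpm).
The rod makes angle φ with the slider axis where L sinφ = r sinθ; differentiating, L cosφ·φ̇ = r ω cosθ.
L cosφ = √(L² − r² sin²θ) = 0.1044 m.
|ω_rod| = r ω |cosθ| / √(L² − r² sin²θ) = 0.0239·256.8·0.79441/0.1044 = 46.699 rad/s.

46.7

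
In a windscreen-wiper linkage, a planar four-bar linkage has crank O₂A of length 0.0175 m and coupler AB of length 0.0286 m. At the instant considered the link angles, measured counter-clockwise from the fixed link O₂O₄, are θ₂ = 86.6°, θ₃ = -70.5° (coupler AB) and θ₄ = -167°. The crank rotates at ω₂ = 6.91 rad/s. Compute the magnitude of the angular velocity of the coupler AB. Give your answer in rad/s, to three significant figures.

ω₂ = 6.91 rad/s
Differentiating the loop-closure r₂e^{iθ₂}+r₃e^{iθ₃}=r₁+r₄e^{iθ₄} gives r₂ω₂e^{iθ₂}+r₃ω₃e^{iθ₃}=r₄ω₄e^{iθ₄}.
Eliminating the other unknown: ω₃ = r₂ω₂ sin(θ₄−θ₂) / [r₃ sin(θ₃−θ₄)].
Numerator sine = +0.95931; denominator sine = +0.99357.
Result = 0.0175·6.91·(+0.95931) / (0.0286·(+0.99357)) = +4.0824 rad/s; magnitude 4.0824 rad/s.

4.08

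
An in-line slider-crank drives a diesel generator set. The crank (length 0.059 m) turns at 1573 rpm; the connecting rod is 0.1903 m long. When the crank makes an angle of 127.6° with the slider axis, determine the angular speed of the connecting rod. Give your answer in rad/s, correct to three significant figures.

ω = 164.7 rad/s (converted from 1573 rpm).
The rod makes angle φ with the slider axis where L sinφ = r sinθ; differentiating, L cosφ·φ̇ = r ω cosθ.
L cosφ = √(L² − r² sin²θ) = 0.18447 m.
|ω_rod| = r ω |cosθ| / √(L² − r² sin²θ) = 0.059·164.7·0.61015/0.18447 = 32.145 rad/s.

32.1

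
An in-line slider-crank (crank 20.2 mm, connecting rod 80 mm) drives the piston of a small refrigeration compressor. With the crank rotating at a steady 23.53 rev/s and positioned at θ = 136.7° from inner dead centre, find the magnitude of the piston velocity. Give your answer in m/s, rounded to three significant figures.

ω = 2π·23.5 = 147.8 rad/s
For an in-line slider-crank, x = r cosθ + √(L² − r² sin²θ), so v = −rω sinθ·[1 + r cosθ/√(L² − r² sin²θ)].
With r = 0.0202 m, L = 0.08 m, θ = 136.7°: √(L² − r² sin²θ) = 0.078791 m.
v = −0.0202·147.8·0.68582·[1 + 0.0202·-0.72777/0.078791] = -1.666 m/s.
|v| = 1.666 m/s.

1.67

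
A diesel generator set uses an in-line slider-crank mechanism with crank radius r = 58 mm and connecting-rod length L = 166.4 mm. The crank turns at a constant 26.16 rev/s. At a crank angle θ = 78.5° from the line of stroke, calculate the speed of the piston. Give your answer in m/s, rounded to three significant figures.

10.0

ω = 2π·26.2 = 164.4 rad/s
For an in-line slider-crank, x = r cosθ + √(L² − r² sin²θ), so v = −rω sinθ·[1 + r cosθ/√(L² − r² sin²θ)].
With r = 0.058 m, L = 0.1664 m, θ = 78.5°: √(L² − r² sin²θ) = 0.15639 m.
v = −0.058·164.4·0.97992·[1 + 0.058·0.19937/0.15639] = -10.033 m/s.
|v| = 10.033 m/s.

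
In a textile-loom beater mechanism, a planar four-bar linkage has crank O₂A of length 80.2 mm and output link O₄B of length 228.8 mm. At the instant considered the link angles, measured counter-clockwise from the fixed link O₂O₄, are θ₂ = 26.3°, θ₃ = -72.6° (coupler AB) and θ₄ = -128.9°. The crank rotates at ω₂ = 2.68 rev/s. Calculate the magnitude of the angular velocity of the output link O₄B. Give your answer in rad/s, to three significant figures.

ω₂ = 16.84 rad/s (from 2.68 rev/s).
Differentiating the loop-closure r₂e^{iθ₂}+r₃e^{iθ₃}=r₁+r₄e^{iθ₄} gives r₂ω₂e^{iθ₂}+r₃ω₃e^{iθ₃}=r₄ω₄e^{iθ₄}.
Eliminating the other unknown: ω₄ = r₂ω₂ sin(θ₂−θ₃) / [r₄ sin(θ₄−θ₃)].
Numerator sine = +0.98796; denominator sine = -0.83195.
Result = 0.0802·16.84·(+0.98796) / (0.2288·(-0.83195)) = -7.0093 rad/s; magnitude 7.0093 rad/s.

7.01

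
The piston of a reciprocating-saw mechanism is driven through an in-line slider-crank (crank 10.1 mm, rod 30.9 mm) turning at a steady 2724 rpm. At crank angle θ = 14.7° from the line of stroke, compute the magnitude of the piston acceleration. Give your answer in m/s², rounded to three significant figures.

1030

ω = 2π·2724/60 = 285.3 rad/s
x(θ) = r cosθ + √(L² − r² sin²θ); with ω constant, a = ω²·d²x/dθ².
d²x/dθ² = −r cosθ − r²(cos2θ)/√u − r⁴ sin²2θ/(4u^{3/2}),  u = L² − r² sin²θ = 0.000948241 m².
Substituting r = 0.0101 m, L = 0.0309 m, θ = 14.7°: d²x/dθ² = -0.012677 m.
a = ω²·d²x/dθ² = (285.3)²·(-0.012677) = -1031.5 m/s²;  |a| = 1031.5 m/s².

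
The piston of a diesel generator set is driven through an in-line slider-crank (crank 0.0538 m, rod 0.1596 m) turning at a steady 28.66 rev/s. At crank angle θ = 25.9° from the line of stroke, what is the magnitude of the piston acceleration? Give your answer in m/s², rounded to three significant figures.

ω = 2π·28.7 = 180.1 rad/s
x(θ) = r cosθ + √(L² − r² sin²θ); with ω constant, a = ω²·d²x/dθ².
d²x/dθ² = −r cosθ − r²(cos2θ)/√u − r⁴ sin²2θ/(4u^{3/2}),  u = L² − r² sin²θ = 0.0249199 m².
Substituting r = 0.0538 m, L = 0.1596 m, θ = 25.9°: d²x/dθ² = -0.060064 m.
a = ω²·d²x/dθ² = (180.1)²·(-0.060064) = -1947.7 m/s²;  |a| = 1947.7 m/s².

1950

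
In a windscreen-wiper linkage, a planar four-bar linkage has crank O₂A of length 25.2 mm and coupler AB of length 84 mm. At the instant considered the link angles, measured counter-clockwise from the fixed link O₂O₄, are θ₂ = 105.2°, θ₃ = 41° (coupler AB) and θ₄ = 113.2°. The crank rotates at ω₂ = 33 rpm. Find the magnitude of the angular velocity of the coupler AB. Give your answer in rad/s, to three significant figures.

ω₂ = 3.456 rad/s (from 33 rpm).
Differentiating the loop-closure r₂e^{iθ₂}+r₃e^{iθ₃}=r₁+r₄e^{iθ₄} gives r₂ω₂e^{iθ₂}+r₃ω₃e^{iθ₃}=r₄ω₄e^{iθ₄}.
Eliminating the other unknown: ω₃ = r₂ω₂ sin(θ₄−θ₂) / [r₃ sin(θ₃−θ₄)].
Numerator sine = +0.13917; denominator sine = -0.95213.
Result = 0.0252·3.456·(+0.13917) / (0.084·(-0.95213)) = -0.15154 rad/s; magnitude 0.15154 rad/s.

0.152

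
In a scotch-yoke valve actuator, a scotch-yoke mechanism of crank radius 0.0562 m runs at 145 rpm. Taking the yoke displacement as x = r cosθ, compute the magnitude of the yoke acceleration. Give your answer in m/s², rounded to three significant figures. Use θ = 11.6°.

12.7

ω = 15.18 rad/s (from 145 rpm).
x = r cosθ ⇒ ẍ = −rω² cosθ (ω constant).
|a| = rω²|cosθ| = 0.0562·(15.18)²·|cos 11.6°| = 12.693 m/s².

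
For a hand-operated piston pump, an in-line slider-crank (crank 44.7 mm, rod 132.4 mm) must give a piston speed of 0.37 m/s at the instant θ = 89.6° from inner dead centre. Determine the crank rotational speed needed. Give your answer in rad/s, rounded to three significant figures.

For an in-line slider-crank, |v_piston| = rω|sinθ|·[1 + r cosθ/√(L² − r² sin²θ)].
With r = 0.0447 m, L = 0.1324 m, θ = 89.6°: the bracketed kinematic factor |dx/dθ| = 0.044811 m.
ω = v/|dx/dθ| = 0.37/0.044811 = 8.2569 rad/s.

8.26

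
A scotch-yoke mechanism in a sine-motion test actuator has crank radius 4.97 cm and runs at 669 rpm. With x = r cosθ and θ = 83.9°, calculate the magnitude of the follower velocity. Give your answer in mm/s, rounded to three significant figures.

3460

ω = 70.06 rad/s (from 669 rpm).
x = r cosθ ⇒ ẋ = −rω sinθ.
|v| = rω|sinθ| = 0.0497·70.06·|sin 83.9°| = 3.4621 m/s = 3462.1 mm/s.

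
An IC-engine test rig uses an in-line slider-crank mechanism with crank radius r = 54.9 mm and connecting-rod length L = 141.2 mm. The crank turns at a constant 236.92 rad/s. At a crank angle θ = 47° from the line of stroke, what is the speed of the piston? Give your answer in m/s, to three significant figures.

ω = 236.9 rad/s
For an in-line slider-crank, x = r cosθ + √(L² − r² sin²θ), so v = −rω sinθ·[1 + r cosθ/√(L² − r² sin²θ)].
With r = 0.0549 m, L = 0.1412 m, θ = 47°: √(L² − r² sin²θ) = 0.13537 m.
v = −0.0549·236.9·0.73135·[1 + 0.0549·0.68200/0.13537] = -12.144 m/s.
|v| = 12.144 m/s.

12.1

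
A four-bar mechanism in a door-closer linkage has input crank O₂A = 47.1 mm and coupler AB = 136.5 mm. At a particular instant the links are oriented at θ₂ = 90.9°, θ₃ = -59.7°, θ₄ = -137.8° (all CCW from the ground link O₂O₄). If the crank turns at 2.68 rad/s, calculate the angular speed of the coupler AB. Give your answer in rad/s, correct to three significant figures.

0.710

ω₂ = 2.68 rad/s
Differentiating the loop-closure r₂e^{iθ₂}+r₃e^{iθ₃}=r₁+r₄e^{iθ₄} gives r₂ω₂e^{iθ₂}+r₃ω₃e^{iθ₃}=r₄ω₄e^{iθ₄}.
Eliminating the other unknown: ω₃ = r₂ω₂ sin(θ₄−θ₂) / [r₃ sin(θ₃−θ₄)].
Numerator sine = +0.75126; denominator sine = +0.97851.
Result = 0.0471·2.68·(+0.75126) / (0.1365·(+0.97851)) = +0.70999 rad/s; magnitude 0.70999 rad/s.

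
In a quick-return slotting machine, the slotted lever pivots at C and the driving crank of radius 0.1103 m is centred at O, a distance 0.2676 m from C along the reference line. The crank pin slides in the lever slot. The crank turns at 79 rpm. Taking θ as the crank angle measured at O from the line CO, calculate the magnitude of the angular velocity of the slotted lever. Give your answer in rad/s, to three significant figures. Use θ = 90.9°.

ω = 8.273 rad/s (from 79 rpm).
Crank pin A relative to C: A = (d + r cosθ, r sinθ); lever angle φ = atan2(r sinθ, d + r cosθ).
Differentiating tanφ: φ̇ = rω(d cosθ + r)/(d² + r² + 2dr cosθ).
d² + r² + 2dr cosθ = |CA|² = 0.0828486 m²;  d cosθ + r = +0.1061 m.
|ω_lever| = |0.1103·8.273·+0.1061| / 0.0828486 = 1.1686 rad/s.

1.17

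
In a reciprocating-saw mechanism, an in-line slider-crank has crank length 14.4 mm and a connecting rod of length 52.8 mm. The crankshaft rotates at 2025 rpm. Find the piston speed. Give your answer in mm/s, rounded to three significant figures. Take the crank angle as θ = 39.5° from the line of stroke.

ω = 2π·2025/60 = 212.1 rad/s
For an in-line slider-crank, x = r cosθ + √(L² − r² sin²θ), so v = −rω sinθ·[1 + r cosθ/√(L² − r² sin²θ)].
With r = 0.0144 m, L = 0.0528 m, θ = 39.5°: √(L² − r² sin²θ) = 0.051999 m.
v = −0.0144·212.1·0.63608·[1 + 0.0144·0.77162/0.051999] = -2.3574 m/s.
|v| = 2.3574 m/s = 2357.4 mm/s.

2360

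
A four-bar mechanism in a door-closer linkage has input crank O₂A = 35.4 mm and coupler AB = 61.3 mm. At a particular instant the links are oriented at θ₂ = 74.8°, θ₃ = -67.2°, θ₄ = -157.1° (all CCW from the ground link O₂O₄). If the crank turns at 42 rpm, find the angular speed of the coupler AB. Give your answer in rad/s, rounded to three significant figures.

ω₂ = 4.398 rad/s (from 42 rpm).
Differentiating the loop-closure r₂e^{iθ₂}+r₃e^{iθ₃}=r₁+r₄e^{iθ₄} gives r₂ω₂e^{iθ₂}+r₃ω₃e^{iθ₃}=r₄ω₄e^{iθ₄}.
Eliminating the other unknown: ω₃ = r₂ω₂ sin(θ₄−θ₂) / [r₃ sin(θ₃−θ₄)].
Numerator sine = +0.78694; denominator sine = +1.00000.
Result = 0.0354·4.398·(+0.78694) / (0.0613·(+1.00000)) = +1.9988 rad/s; magnitude 1.9988 rad/s.

2.00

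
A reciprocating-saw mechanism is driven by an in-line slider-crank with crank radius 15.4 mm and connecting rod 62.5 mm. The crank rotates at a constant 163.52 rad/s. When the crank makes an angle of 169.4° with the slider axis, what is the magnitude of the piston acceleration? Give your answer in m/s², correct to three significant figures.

310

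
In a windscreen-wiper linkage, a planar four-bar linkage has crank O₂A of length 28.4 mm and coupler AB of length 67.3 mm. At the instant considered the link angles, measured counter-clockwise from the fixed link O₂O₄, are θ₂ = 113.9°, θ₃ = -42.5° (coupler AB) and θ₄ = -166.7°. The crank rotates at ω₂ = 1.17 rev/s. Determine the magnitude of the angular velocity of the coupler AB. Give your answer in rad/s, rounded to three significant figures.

ω₂ = 7.351 rad/s (from 1.17 rev/s).
Differentiating the loop-closure r₂e^{iθ₂}+r₃e^{iθ₃}=r₁+r₄e^{iθ₄} gives r₂ω₂e^{iθ₂}+r₃ω₃e^{iθ₃}=r₄ω₄e^{iθ₄}.
Eliminating the other unknown: ω₃ = r₂ω₂ sin(θ₄−θ₂) / [r₃ sin(θ₃−θ₄)].
Numerator sine = +0.98294; denominator sine = +0.82708.
Result = 0.0284·7.351·(+0.98294) / (0.0673·(+0.82708)) = +3.6868 rad/s; magnitude 3.6868 rad/s.

3.69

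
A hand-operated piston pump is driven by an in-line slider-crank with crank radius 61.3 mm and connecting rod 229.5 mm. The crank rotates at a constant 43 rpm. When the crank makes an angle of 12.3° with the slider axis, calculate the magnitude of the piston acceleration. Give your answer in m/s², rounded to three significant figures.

ω = 2π·43/60 = 4.503 rad/s
x(θ) = r cosθ + √(L² − r² sin²θ); with ω constant, a = ω²·d²x/dθ².
d²x/dθ² = −r cosθ − r²(cos2θ)/√u − r⁴ sin²2θ/(4u^{3/2}),  u = L² − r² sin²θ = 0.0524997 m².
Substituting r = 0.0613 m, L = 0.2295 m, θ = 12.3°: d²x/dθ² = -0.074855 m.
a = ω²·d²x/dθ² = (4.503)²·(-0.074855) = -1.5178 m/s²;  |a| = 1.5178 m/s².

1.52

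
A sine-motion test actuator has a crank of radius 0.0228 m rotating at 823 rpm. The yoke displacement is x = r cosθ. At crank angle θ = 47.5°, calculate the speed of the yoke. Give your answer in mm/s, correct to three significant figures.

1450

ω = 86.18 rad/s (from 823 rpm).
x = r cosθ ⇒ ẋ = −rω sinθ.
|v| = rω|sinθ| = 0.0228·86.18·|sin 47.5°| = 1.4488 m/s = 1448.8 mm/s.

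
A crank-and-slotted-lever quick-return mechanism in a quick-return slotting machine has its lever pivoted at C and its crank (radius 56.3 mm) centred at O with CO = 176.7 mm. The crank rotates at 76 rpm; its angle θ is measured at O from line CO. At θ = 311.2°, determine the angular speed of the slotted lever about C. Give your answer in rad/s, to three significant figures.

1.63

ω = 7.959 rad/s (from 76 rpm).
Crank pin A relative to C: A = (d + r cosθ, r sinθ); lever angle φ = atan2(r sinθ, d + r cosθ).
Differentiating tanφ: φ̇ = rω(d cosθ + r)/(d² + r² + 2dr cosθ).
d² + r² + 2dr cosθ = |CA|² = 0.0474981 m²;  d cosθ + r = +0.17269 m.
|ω_lever| = |0.0563·7.959·+0.17269| / 0.0474981 = 1.6291 rad/s.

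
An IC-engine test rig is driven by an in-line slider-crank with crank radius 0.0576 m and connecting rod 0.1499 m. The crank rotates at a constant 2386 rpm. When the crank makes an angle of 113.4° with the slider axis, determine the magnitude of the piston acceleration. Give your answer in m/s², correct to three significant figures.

ω = 2π·2386/60 = 249.9 rad/s
x(θ) = r cosθ + √(L² − r² sin²θ); with ω constant, a = ω²·d²x/dθ².
d²x/dθ² = −r cosθ − r²(cos2θ)/√u − r⁴ sin²2θ/(4u^{3/2}),  u = L² − r² sin²θ = 0.0196755 m².
Substituting r = 0.0576 m, L = 0.1499 m, θ = 113.4°: d²x/dθ² = +0.038537 m.
a = ω²·d²x/dθ² = (249.9)²·(+0.038537) = +2405.9 m/s²;  |a| = 2405.9 m/s².

2410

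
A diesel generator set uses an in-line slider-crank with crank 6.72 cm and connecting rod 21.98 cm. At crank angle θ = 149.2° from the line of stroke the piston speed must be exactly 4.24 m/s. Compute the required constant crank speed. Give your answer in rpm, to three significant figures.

For an in-line slider-crank, |v_piston| = rω|sinθ|·[1 + r cosθ/√(L² − r² sin²θ)].
With r = 0.0672 m, L = 0.2198 m, θ = 149.2°: the bracketed kinematic factor |dx/dθ| = 0.02526 m.
ω = v/|dx/dθ| = 4.24/0.02526 = 167.85 rad/s.
N = 60ω/(2π) = 1602.9 rpm.

1600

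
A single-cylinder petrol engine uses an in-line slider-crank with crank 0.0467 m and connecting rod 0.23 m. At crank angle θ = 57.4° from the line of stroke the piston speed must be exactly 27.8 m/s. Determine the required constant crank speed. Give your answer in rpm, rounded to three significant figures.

For an in-line slider-crank, |v_piston| = rω|sinθ|·[1 + r cosθ/√(L² − r² sin²θ)].
With r = 0.0467 m, L = 0.23 m, θ = 57.4°: the bracketed kinematic factor |dx/dθ| = 0.043711 m.
ω = v/|dx/dθ| = 27.8/0.043711 = 636 rad/s.
N = 60ω/(2π) = 6073.3 rpm.

6070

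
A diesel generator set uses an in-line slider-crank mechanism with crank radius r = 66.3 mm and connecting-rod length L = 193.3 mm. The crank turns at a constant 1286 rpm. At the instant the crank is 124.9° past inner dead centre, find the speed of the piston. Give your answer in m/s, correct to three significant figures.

5.83

ω = 2π·1286/60 = 134.7 rad/s
For an in-line slider-crank, x = r cosθ + √(L² − r² sin²θ), so v = −rω sinθ·[1 + r cosθ/√(L² − r² sin²θ)].
With r = 0.0663 m, L = 0.1933 m, θ = 124.9°: √(L² − r² sin²θ) = 0.18549 m.
v = −0.0663·134.7·0.82015·[1 + 0.0663·-0.57215/0.18549] = -5.8253 m/s.
|v| = 5.8253 m/s.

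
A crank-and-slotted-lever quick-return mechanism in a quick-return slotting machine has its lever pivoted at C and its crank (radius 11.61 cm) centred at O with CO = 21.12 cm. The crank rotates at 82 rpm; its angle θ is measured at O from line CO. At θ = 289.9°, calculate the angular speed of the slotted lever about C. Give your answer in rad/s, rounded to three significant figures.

2.51

ω = 8.587 rad/s (from 82 rpm).
Crank pin A relative to C: A = (d + r cosθ, r sinθ); lever angle φ = atan2(r sinθ, d + r cosθ).
Differentiating tanφ: φ̇ = rω(d cosθ + r)/(d² + r² + 2dr cosθ).
d² + r² + 2dr cosθ = |CA|² = 0.0747771 m²;  d cosθ + r = +0.18799 m.
|ω_lever| = |0.1161·8.587·+0.18799| / 0.0747771 = 2.5063 rad/s.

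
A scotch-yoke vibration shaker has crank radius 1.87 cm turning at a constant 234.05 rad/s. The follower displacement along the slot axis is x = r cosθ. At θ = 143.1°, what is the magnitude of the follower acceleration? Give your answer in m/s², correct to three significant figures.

819

ω = 234.1 rad/s
x = r cosθ ⇒ ẍ = −rω² cosθ (ω constant).
|a| = rω²|cosθ| = 0.0187·(234.1)²·|cos 143.1°| = 819.18 m/s².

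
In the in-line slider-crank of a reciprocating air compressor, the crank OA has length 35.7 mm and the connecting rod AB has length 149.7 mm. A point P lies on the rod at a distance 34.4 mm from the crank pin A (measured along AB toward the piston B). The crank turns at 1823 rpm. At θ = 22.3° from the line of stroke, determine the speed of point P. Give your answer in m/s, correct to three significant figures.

ω = 190.9 rad/s.  Crank-pin speed |V_A| = rω = 6.8153 m/s, perpendicular to OA.
Rod angle: sinφ = −(r/L) sinθ ⇒ φ = -5.192°; ω_rod = −rω cosθ/√(L²−r²sin²θ) = -42.295 rad/s.
V_P = V_A + ω_rod × AP, with AP = 0.0344 m along the rod.
Components: V_Px = −rω sinθ − a·ω_rod·sinφ = -2.7178 m/s;  V_Py = rω cosθ + a·ω_rod·cosφ = +4.8566 m/s.
|V_P| = √(V_Px² + V_Py²) = 5.5653 m/s.

5.57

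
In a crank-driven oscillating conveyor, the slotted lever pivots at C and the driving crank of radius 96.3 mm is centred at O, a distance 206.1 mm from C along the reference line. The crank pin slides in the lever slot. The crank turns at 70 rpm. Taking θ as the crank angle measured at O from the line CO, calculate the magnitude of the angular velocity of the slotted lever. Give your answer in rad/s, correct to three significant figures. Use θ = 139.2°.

1.94

ω = 7.33 rad/s (from 70 rpm).
Crank pin A relative to C: A = (d + r cosθ, r sinθ); lever angle φ = atan2(r sinθ, d + r cosθ).
Differentiating tanφ: φ̇ = rω(d cosθ + r)/(d² + r² + 2dr cosθ).
d² + r² + 2dr cosθ = |CA|² = 0.0217021 m²;  d cosθ + r = -0.059717 m.
|ω_lever| = |0.0963·7.33·-0.059717| / 0.0217021 = 1.9424 rad/s.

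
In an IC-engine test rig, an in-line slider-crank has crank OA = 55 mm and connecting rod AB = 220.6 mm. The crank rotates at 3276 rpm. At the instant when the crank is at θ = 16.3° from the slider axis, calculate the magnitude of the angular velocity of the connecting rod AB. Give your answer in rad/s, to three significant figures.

ω = 343.1 rad/s (converted from 3276 rpm).
The rod makes angle φ with the slider axis where L sinφ = r sinθ; differentiating, L cosφ·φ̇ = r ω cosθ.
L cosφ = √(L² − r² sin²θ) = 0.22006 m.
|ω_rod| = r ω |cosθ| / √(L² − r² sin²θ) = 0.055·343.1·0.95981/0.22006 = 82.296 rad/s.

82.3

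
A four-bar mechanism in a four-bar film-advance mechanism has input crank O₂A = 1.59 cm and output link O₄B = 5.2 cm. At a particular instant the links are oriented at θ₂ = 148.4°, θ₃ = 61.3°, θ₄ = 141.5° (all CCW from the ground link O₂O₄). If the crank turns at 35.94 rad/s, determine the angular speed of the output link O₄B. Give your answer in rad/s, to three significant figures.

11.1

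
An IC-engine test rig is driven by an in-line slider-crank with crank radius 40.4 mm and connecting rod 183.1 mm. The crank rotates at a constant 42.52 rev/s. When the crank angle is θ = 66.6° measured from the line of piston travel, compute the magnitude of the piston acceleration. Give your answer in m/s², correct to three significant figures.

705

ω = 2π·42.5 = 267.2 rad/s
x(θ) = r cosθ + √(L² − r² sin²θ); with ω constant, a = ω²·d²x/dθ².
d²x/dθ² = −r cosθ − r²(cos2θ)/√u − r⁴ sin²2θ/(4u^{3/2}),  u = L² − r² sin²θ = 0.0321509 m².
Substituting r = 0.0404 m, L = 0.1831 m, θ = 66.6°: d²x/dθ² = -0.009875 m.
a = ω²·d²x/dθ² = (267.2)²·(-0.009875) = -704.83 m/s²;  |a| = 704.83 m/s².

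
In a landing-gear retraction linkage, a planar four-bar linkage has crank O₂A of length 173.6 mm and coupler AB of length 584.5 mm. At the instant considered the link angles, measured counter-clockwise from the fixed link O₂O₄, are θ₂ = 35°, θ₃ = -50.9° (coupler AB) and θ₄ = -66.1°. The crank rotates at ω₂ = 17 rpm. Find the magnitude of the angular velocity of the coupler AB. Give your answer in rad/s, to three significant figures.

1.98

ω₂ = 1.78 rad/s (from 17 rpm).
Differentiating the loop-closure r₂e^{iθ₂}+r₃e^{iθ₃}=r₁+r₄e^{iθ₄} gives r₂ω₂e^{iθ₂}+r₃ω₃e^{iθ₃}=r₄ω₄e^{iθ₄}.
Eliminating the other unknown: ω₃ = r₂ω₂ sin(θ₄−θ₂) / [r₃ sin(θ₃−θ₄)].
Numerator sine = -0.98129; denominator sine = +0.26219.
Result = 0.1736·1.78·(-0.98129) / (0.5845·(+0.26219)) = -1.9789 rad/s; magnitude 1.9789 rad/s.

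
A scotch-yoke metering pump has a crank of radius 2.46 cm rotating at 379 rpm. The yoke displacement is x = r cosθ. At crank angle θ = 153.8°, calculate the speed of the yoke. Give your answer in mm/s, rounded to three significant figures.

431

ω = 39.69 rad/s (from 379 rpm).
x = r cosθ ⇒ ẋ = −rω sinθ.
|v| = rω|sinθ| = 0.0246·39.69·|sin 153.8°| = 0.43106 m/s = 431.06 mm/s.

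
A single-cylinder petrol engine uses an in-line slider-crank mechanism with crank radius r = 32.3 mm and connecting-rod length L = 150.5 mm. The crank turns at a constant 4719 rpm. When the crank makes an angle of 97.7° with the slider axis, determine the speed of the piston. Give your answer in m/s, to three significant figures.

15.4

ω = 2π·4719/60 = 494.2 rad/s
For an in-line slider-crank, x = r cosθ + √(L² − r² sin²θ), so v = −rω sinθ·[1 + r cosθ/√(L² − r² sin²θ)].
With r = 0.0323 m, L = 0.1505 m, θ = 97.7°: √(L² − r² sin²θ) = 0.14706 m.
v = −0.0323·494.2·0.99098·[1 + 0.0323·-0.13399/0.14706] = -15.352 m/s.
|v| = 15.352 m/s.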